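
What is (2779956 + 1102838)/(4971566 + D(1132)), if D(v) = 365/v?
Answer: 4395322808/5627813077 ≈ 0.78100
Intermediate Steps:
(2779956 + 1102838)/(4971566 + D(1132)) = (2779956 + 1102838)/(4971566 + 365/1132) = 3882794/(4971566 + 365*(1/1132)) = 3882794/(4971566 + 365/1132) = 3882794/(5627813077/1132) = 3882794*(1132/5627813077) = 4395322808/5627813077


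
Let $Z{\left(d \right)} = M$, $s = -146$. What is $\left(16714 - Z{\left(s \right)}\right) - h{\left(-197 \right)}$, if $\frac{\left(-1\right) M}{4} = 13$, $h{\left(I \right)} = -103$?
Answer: $16869$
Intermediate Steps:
$M = -52$ ($M = \left(-4\right) 13 = -52$)
$Z{\left(d \right)} = -52$
$\left(16714 - Z{\left(s \right)}\right) - h{\left(-197 \right)} = \left(16714 - -52\right) - -103 = \left(16714 + 52\right) + 103 = 16766 + 103 = 16869$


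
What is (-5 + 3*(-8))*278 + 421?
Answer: -7641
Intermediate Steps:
(-5 + 3*(-8))*278 + 421 = (-5 - 24)*278 + 421 = -29*278 + 421 = -8062 + 421 = -7641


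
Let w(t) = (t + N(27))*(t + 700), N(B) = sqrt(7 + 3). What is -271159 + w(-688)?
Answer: -279415 + 12*sqrt(10) ≈ -2.7938e+5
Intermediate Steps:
N(B) = sqrt(10)
w(t) = (700 + t)*(t + sqrt(10)) (w(t) = (t + sqrt(10))*(t + 700) = (t + sqrt(10))*(700 + t) = (700 + t)*(t + sqrt(10)))
-271159 + w(-688) = -271159 + ((-688)**2 + 700*(-688) + 700*sqrt(10) - 688*sqrt(10)) = -271159 + (473344 - 481600 + 700*sqrt(10) - 688*sqrt(10)) = -271159 + (-8256 + 12*sqrt(10)) = -279415 + 12*sqrt(10)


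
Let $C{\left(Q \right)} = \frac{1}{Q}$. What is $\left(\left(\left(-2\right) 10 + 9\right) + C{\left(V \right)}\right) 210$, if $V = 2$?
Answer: $-2205$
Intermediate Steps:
$\left(\left(\left(-2\right) 10 + 9\right) + C{\left(V \right)}\right) 210 = \left(\left(\left(-2\right) 10 + 9\right) + \frac{1}{2}\right) 210 = \left(\left(-20 + 9\right) + \frac{1}{2}\right) 210 = \left(-11 + \frac{1}{2}\right) 210 = \left(- \frac{21}{2}\right) 210 = -2205$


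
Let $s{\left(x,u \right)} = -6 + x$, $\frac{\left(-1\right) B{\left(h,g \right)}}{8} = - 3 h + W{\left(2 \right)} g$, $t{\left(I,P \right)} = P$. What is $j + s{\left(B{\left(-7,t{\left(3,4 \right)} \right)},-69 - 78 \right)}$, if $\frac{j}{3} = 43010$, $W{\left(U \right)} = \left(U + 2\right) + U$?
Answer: $128664$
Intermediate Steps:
$W{\left(U \right)} = 2 + 2 U$ ($W{\left(U \right)} = \left(2 + U\right) + U = 2 + 2 U$)
$B{\left(h,g \right)} = - 48 g + 24 h$ ($B{\left(h,g \right)} = - 8 \left(- 3 h + \left(2 + 2 \cdot 2\right) g\right) = - 8 \left(- 3 h + \left(2 + 4\right) g\right) = - 8 \left(- 3 h + 6 g\right) = - 48 g + 24 h$)
$j = 129030$ ($j = 3 \cdot 43010 = 129030$)
$j + s{\left(B{\left(-7,t{\left(3,4 \right)} \right)},-69 - 78 \right)} = 129030 + \left(-6 + \left(\left(-48\right) 4 + 24 \left(-7\right)\right)\right) = 129030 - 366 = 128664$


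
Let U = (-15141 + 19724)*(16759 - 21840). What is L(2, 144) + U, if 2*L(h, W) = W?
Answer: -23286151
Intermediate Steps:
L(h, W) = W/2
U = -23286223 (U = 4583*(-5081) = -23286223)
L(2, 144) + U = (½)*144 - 23286223 = 72 - 23286223 = -23286151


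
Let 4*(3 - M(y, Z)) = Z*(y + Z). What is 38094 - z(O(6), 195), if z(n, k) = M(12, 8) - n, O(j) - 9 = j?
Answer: 38146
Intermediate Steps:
M(y, Z) = 3 - Z*(Z + y)/4 (M(y, Z) = 3 - Z*(y + Z)/4 = 3 - Z*(Z + y)/4)
O(j) = 9 + j
z(n, k) = -37 - n (z(n, k) = (3 - ¼*8² - ¼*8*12) - n = (3 - ¼*64 - 24) - n = (3 - 16 - 24) - n = -37 - n)
38094 - z(O(6), 195) = 38094 - (-37 - (9 + 6)) = 38094 - (-37 - 1*15) = 38094 - (-37 - 15) = 38094 - 1*(-52) = 38094 + 52 = 38146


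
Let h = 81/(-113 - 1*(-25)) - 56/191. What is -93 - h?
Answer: -1542745/16808 ≈ -91.786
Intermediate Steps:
h = -20399/16808 (h = 81/(-113 + 25) - 56*1/191 = 81/(-88) - 56/191 = 81*(-1/88) - 56/191 = -81/88 - 56/191 = -20399/16808 ≈ -1.2136)
-93 - h = -93 - 1*(-20399/16808) = -93 + 20399/16808 = -1542745/16808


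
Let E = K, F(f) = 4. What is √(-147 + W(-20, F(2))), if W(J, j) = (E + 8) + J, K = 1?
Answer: I*√158 ≈ 12.57*I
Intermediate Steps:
E = 1
W(J, j) = 9 + J (W(J, j) = (1 + 8) + J = 9 + J)
√(-147 + W(-20, F(2))) = √(-147 + (9 - 20)) = √(-147 - 11) = √(-158) = I*√158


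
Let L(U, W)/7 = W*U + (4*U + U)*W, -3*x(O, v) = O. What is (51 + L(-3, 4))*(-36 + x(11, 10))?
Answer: 17969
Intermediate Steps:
x(O, v) = -O/3
L(U, W) = 42*U*W (L(U, W) = 7*(W*U + (4*U + U)*W) = 7*(U*W + (5*U)*W) = 7*(U*W + 5*U*W) = 7*(6*U*W) = 42*U*W)
(51 + L(-3, 4))*(-36 + x(11, 10)) = (51 + 42*(-3)*4)*(-36 - ⅓*11) = (51 - 504)*(-36 - 11/3) = -453*(-119/3) = 17969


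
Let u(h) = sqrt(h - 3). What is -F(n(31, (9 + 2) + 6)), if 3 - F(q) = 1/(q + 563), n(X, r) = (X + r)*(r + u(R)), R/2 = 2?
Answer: -4280/1427 ≈ -2.9993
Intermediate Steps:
R = 4 (R = 2*2 = 4)
u(h) = sqrt(-3 + h)
n(X, r) = (1 + r)*(X + r) (n(X, r) = (X + r)*(r + sqrt(-3 + 4)) = (X + r)*(r + sqrt(1)) = (X + r)*(r + 1) = (X + r)*(1 + r) = (1 + r)*(X + r))
F(q) = 3 - 1/(563 + q) (F(q) = 3 - 1/(q + 563) = 3 - 1/(563 + q))
-F(n(31, (9 + 2) + 6)) = -(1688 + 3*(31 + ((9 + 2) + 6) + ((9 + 2) + 6)**2 + 31*((9 + 2) + 6)))/(563 + (31 + ((9 + 2) + 6) + ((9 + 2) + 6)**2 + 31*((9 + 2) + 6))) = -(1688 + 3*(31 + (11 + 6) + (11 + 6)**2 + 31*(11 + 6)))/(563 + (31 + (11 + 6) + (11 + 6)**2 + 31*(11 + 6))) = -(1688 + 3*(31 + 17 + 17**2 + 31*17))/(563 + (31 + 17 + 17**2 + 31*17)) = -(1688 + 3*(31 + 17 + 289 + 527))/(563 + (31 + 17 + 289 + 527)) = -(1688 + 3*864)/(563 + 864) = -(1688 + 2592)/1427 = -4280/1427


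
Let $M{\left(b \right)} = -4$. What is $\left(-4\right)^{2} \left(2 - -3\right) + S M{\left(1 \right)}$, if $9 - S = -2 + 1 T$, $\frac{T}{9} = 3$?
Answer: $144$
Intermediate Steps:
$T = 27$ ($T = 9 \cdot 3 = 27$)
$S = -16$ ($S = 9 - \left(-2 + 1 \cdot 27\right) = 9 - \left(-2 + 27\right) = 9 - 25 = -16$)
$\left(-4\right)^{2} \left(2 - -3\right) + S M{\left(1 \right)} = \left(-4\right)^{2} \left(2 - -3\right) - -64 = 16 \left(2 + 3\right) + 64 = 16 \cdot 5 + 64 = 80 + 64 = 144$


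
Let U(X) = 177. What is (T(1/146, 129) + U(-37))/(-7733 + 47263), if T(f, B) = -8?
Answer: 169/39530 ≈ 0.0042752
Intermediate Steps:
(T(1/146, 129) + U(-37))/(-7733 + 47263) = (-8 + 177)/(-7733 + 47263) = 169/39530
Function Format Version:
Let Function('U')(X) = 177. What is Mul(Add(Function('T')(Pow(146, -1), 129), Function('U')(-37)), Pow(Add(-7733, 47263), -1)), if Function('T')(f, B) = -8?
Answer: Rational(169, 39530) ≈ 0.0042752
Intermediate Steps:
Mul(Add(Function('T')(Pow(146, -1), 129), Function('U')(-37)), Pow(Add(-7733, 47263), -1)) = Mul(Add(-8, 177), Pow(Add(-7733, 47263), -1)) = Mul(169, Pow(39530, -1)) = Mul(169, Rational(1, 39530)) = Rational(169, 39530)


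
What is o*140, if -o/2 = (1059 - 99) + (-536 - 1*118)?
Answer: -85680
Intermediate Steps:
o = -612 (o = -2*((1059 - 99) + (-536 - 1*118)) = -2*(960 + (-536 - 118)) = -2*(960 - 654) = -2*306 = -612)
o*140 = -612*140 = -85680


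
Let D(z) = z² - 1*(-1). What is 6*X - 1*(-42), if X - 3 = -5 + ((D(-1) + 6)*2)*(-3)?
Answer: -258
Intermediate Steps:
D(z) = 1 + z² (D(z) = z² + 1 = 1 + z²)
X = -50 (X = 3 + (-5 + (((1 + (-1)²) + 6)*2)*(-3)) = 3 + (-5 + (((1 + 1) + 6)*2)*(-3)) = 3 + (-5 + ((2 + 6)*2)*(-3)) = 3 + (-5 + (8*2)*(-3)) = 3 + (-5 + 16*(-3)) = 3 + (-5 - 48) = 3 - 53 = -50)
6*X - 1*(-42) = 6*(-50) - 1*(-42) = -300 + 42 = -258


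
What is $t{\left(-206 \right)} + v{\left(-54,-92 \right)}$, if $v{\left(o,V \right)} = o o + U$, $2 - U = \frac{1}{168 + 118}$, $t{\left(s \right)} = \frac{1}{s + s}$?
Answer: $\frac{171916539}{58916} \approx 2918.0$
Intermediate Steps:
$t{\left(s \right)} = \frac{1}{2 s}$
$U = \frac{571}{286}$ ($U = 2 - \frac{1}{168 + 118} = 2 - \frac{1}{286} = \frac{571}{286} \approx 1.9965$)
$v{\left(o,V \right)} = \frac{571}{286} + o^{2}$ ($v{\left(o,V \right)} = o o + \frac{571}{286} = o^{2} + \frac{571}{286} = \frac{571}{286} + o^{2}$)
$t{\left(-206 \right)} + v{\left(-54,-92 \right)} = \frac{1}{2 \left(-206\right)} + \left(\frac{571}{286} + \left(-54\right)^{2}\right) = \frac{1}{2} \left(- \frac{1}{206}\right) + \left(\frac{571}{286} + 2916\right) = - \frac{1}{412} + \frac{834547}{286} = \frac{171916539}{58916}$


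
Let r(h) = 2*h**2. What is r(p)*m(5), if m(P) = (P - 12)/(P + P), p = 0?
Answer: 0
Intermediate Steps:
m(P) = (-12 + P)/(2*P) (m(P) = (-12 + P)/((2*P)) = (-12 + P)*(1/(2*P)) = (-12 + P)/(2*P))
r(p)*m(5) = (2*0**2)*((1/2)*(-12 + 5)/5) = (2*0)*((1/2)*(1/5)*(-7)) = 0*(-7/10) = 0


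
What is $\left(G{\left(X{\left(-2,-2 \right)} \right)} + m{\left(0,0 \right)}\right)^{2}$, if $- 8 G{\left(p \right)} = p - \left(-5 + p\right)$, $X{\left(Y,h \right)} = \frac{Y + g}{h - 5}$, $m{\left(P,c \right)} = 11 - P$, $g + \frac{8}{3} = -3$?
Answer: $\frac{6889}{64} \approx 107.64$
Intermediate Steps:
$g = - \frac{17}{3}$ ($g = - \frac{8}{3} - 3 = - \frac{17}{3} \approx -5.6667$)
$X{\left(Y,h \right)} = \frac{- \frac{17}{3} + Y}{-5 + h}$ ($X{\left(Y,h \right)} = \frac{Y - \frac{17}{3}}{h - 5} = \frac{- \frac{17}{3} + Y}{-5 + h}$)
$G{\left(p \right)} = - \frac{5}{8}$ ($G{\left(p \right)} = - \frac{p - \left(-5 + p\right)}{8} = \left(- \frac{1}{8}\right) 5 = - \frac{5}{8}$)
$\left(G{\left(X{\left(-2,-2 \right)} \right)} + m{\left(0,0 \right)}\right)^{2} = \left(- \frac{5}{8} + \left(11 - 0\right)\right)^{2} = \left(- \frac{5}{8} + \left(11 + 0\right)\right)^{2} = \left(- \frac{5}{8} + 11\right)^{2} = \left(\frac{83}{8}\right)^{2} = \frac{6889}{64}$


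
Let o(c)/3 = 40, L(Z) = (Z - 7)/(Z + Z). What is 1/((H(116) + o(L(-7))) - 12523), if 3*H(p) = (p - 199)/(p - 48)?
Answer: -204/2530295 ≈ -8.0623e-5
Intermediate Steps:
L(Z) = (-7 + Z)/(2*Z) (L(Z) = (-7 + Z)/((2*Z)) = (-7 + Z)*(1/(2*Z)) = (-7 + Z)/(2*Z))
o(c) = 120 (o(c) = 3*40 = 120)
H(p) = (-199 + p)/(3*(-48 + p)) (H(p) = ((p - 199)/(p - 48))/3 = ((-199 + p)/(-48 + p))/3 = (-199 + p)/(3*(-48 + p)))
1/((H(116) + o(L(-7))) - 12523) = 1/(((-199 + 116)/(3*(-48 + 116)) + 120) - 12523) = 1/(((⅓)*(-83)/68 + 120) - 12523) = 1/(((⅓)*(1/68)*(-83) + 120) - 12523) = 1/((-83/204 + 120) - 12523) = 1/(24397/204 - 12523) = 1/(-2530295/204) = -204/2530295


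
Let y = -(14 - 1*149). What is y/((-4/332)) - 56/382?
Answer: -2140183/191 ≈ -11205.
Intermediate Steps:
y = 135 (y = -(14 - 149) = -1*(-135) = 135)
y/((-4/332)) - 56/382 = 135/((-4/332)) - 56/382 = 135/((-4*1/332)) - 56*1/382 = 135/(-1/83) - 28/191 = 135*(-83) - 28/191 = -11205 - 28/191 = -2140183/191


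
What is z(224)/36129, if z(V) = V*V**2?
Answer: 11239424/36129 ≈ 311.09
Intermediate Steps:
z(V) = V**3
z(224)/36129 = 224**3/36129 = 11239424*(1/36129) = 11239424/36129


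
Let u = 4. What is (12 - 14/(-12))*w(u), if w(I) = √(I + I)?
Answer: 79*√2/3 ≈ 37.241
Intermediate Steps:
w(I) = √2*√I (w(I) = √(2*I) = √2*√I)
(12 - 14/(-12))*w(u) = (12 - 14/(-12))*(√2*√4) = (12 - 14*(-1/12))*(√2*2) = (12 + 7/6)*(2*√2) = 79*(2*√2)/6 = 79*√2/3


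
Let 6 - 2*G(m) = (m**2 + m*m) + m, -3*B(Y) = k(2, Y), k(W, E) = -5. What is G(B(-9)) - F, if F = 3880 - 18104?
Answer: 256021/18 ≈ 14223.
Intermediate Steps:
B(Y) = 5/3 (B(Y) = -1/3*(-5) = 5/3)
G(m) = 3 - m**2 - m/2 (G(m) = 3 - ((m**2 + m*m) + m)/2 = 3 - ((m**2 + m**2) + m)/2 = 3 - (2*m**2 + m)/2 = 3 - (m + 2*m**2)/2 = 3 + (-m**2 - m/2) = 3 - m**2 - m/2)
F = -14224
G(B(-9)) - F = (3 - (5/3)**2 - 1/2*5/3) - 1*(-14224) = (3 - 1*25/9 - 5/6) + 14224 = (3 - 25/9 - 5/6) + 14224 = -11/18 + 14224 = 256021/18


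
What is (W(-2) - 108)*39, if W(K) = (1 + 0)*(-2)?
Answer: -4290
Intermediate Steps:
W(K) = -2 (W(K) = 1*(-2) = -2)
(W(-2) - 108)*39 = (-2 - 108)*39 = -110*39 = -4290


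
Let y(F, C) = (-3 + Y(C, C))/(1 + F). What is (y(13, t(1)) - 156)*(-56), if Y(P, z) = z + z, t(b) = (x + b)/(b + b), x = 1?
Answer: 8740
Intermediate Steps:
t(b) = (1 + b)/(2*b) (t(b) = (1 + b)/(b + b) = (1 + b)/((2*b)) = (1 + b)*(1/(2*b)) = (1 + b)/(2*b))
Y(P, z) = 2*z
y(F, C) = (-3 + 2*C)/(1 + F)
(y(13, t(1)) - 156)*(-56) = ((-3 + 2*((1/2)*(1 + 1)/1))/(1 + 13) - 156)*(-56) = ((-3 + 2*((1/2)*1*2))/14 - 156)*(-56) = ((-3 + 2*1)/14 - 156)*(-56) = ((-3 + 2)/14 - 156)*(-56) = ((1/14)*(-1) - 156)*(-56) = (-1/14 - 156)*(-56) = -2185/14*(-56) = 8740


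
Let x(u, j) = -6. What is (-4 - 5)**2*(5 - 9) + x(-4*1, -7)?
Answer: -330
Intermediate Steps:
(-4 - 5)**2*(5 - 9) + x(-4*1, -7) = (-4 - 5)**2*(5 - 9) - 6 = (-9)**2*(-4) - 6 = 81*(-4) - 6 = -324 - 6 = -330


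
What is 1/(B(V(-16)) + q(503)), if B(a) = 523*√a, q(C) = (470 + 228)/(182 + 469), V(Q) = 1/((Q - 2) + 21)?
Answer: -454398/38640134039 + 73882641*√3/38640134039 ≈ 0.0033000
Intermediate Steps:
V(Q) = 1/(19 + Q) (V(Q) = 1/((-2 + Q) + 21) = 1/(19 + Q))
q(C) = 698/651
1/(B(V(-16)) + q(503)) = 1/(523*√(1/(19 - 16)) + 698/651) = 1/(523*√(1/3) + 698/651) = 1/(523*√(⅓) + 698/651) = 1/(523*(√3/3) + 698/651) = 1/(523*√3/3 + 698/651) = 1/(698/651 + 523*√3/3)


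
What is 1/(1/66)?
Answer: 66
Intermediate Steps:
1/(1/66) = 66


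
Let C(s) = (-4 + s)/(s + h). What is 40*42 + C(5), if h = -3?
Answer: 3361/2 ≈ 1680.5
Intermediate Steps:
C(s) = (-4 + s)/(-3 + s) (C(s) = (-4 + s)/(s - 3) = (-4 + s)/(-3 + s))
40*42 + C(5) = 40*42 + (-4 + 5)/(-3 + 5) = 1680 + 1/2 = 1680 + (½)*1 = 1680 + ½ = 3361/2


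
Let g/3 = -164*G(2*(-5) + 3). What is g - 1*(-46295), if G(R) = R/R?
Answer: 45803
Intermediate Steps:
G(R) = 1
g = -492 (g = 3*(-164*1) = 3*(-164) = -492)
g - 1*(-46295) = -492 - 1*(-46295) = -492 + 46295 = 45803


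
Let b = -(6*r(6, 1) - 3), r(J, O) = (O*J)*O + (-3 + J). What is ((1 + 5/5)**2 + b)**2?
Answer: 2209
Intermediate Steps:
r(J, O) = -3 + J + J*O**2 (r(J, O) = (J*O)*O + (-3 + J) = J*O**2 + (-3 + J) = -3 + J + J*O**2)
b = -51 (b = -(6*(-3 + 6 + 6*1**2) - 3) = -(6*(-3 + 6 + 6*1) - 3) = -(6*(-3 + 6 + 6) - 3) = -(6*9 - 3) = -(54 - 3) = -1*51 = -51)
((1 + 5/5)**2 + b)**2 = ((1 + 5/5)**2 - 51)**2 = ((1 + 5*(1/5))**2 - 51)**2 = ((1 + 1)**2 - 51)**2 = (2**2 - 51)**2 = (4 - 51)**2 = (-47)**2 = 2209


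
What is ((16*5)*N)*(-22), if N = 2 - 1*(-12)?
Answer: -24640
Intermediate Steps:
N = 14 (N = 2 + 12 = 14)
((16*5)*N)*(-22) = ((16*5)*14)*(-22) = (80*14)*(-22) = 1120*(-22) = -24640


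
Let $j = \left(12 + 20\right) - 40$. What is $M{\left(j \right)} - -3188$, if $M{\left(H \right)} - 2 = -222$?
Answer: $2968$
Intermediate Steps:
$j = -8$ ($j = 32 - 40 = -8$)
$M{\left(H \right)} = -220$ ($M{\left(H \right)} = 2 - 222 = -220$)
$M{\left(j \right)} - -3188 = -220 - -3188 = -220 + 3188 = 2968$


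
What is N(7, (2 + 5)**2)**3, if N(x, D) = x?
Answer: 343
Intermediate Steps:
N(7, (2 + 5)**2)**3 = 7**3 = 343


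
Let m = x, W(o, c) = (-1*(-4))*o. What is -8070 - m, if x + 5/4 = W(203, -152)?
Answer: -35523/4 ≈ -8880.8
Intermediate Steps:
W(o, c) = 4*o
x = 3243/4 (x = -5/4 + 4*203 = -5/4 + 812 = 3243/4 ≈ 810.75)
m = 3243/4 ≈ 810.75
-8070 - m = -8070 - 1*3243/4 = -8070 - 3243/4 = -35523/4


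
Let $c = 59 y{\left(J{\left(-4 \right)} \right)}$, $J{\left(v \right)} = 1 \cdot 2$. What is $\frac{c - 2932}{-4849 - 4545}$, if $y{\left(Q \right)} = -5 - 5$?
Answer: $\frac{1761}{4697} \approx 0.37492$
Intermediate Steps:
$J{\left(v \right)} = 2$
$y{\left(Q \right)} = -10$ ($y{\left(Q \right)} = -5 - 5 = -10$)
$c = -590$ ($c = 59 \left(-10\right) = -590$)
$\frac{c - 2932}{-4849 - 4545} = \frac{-590 - 2932}{-4849 - 4545} = - \frac{3522}{-9394} = \left(-3522\right) \left(- \frac{1}{9394}\right) = \frac{1761}{4697}$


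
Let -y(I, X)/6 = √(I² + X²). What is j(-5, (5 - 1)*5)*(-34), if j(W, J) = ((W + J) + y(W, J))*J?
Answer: -10200 + 20400*√17 ≈ 73911.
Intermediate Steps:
y(I, X) = -6*√(I² + X²)
j(W, J) = J*(J + W - 6*√(J² + W²)) (j(W, J) = ((W + J) - 6*√(W² + J²))*J = ((J + W) - 6*√(J² + W²))*J = (J + W - 6*√(J² + W²))*J = J*(J + W - 6*√(J² + W²)))
j(-5, (5 - 1)*5)*(-34) = (((5 - 1)*5)*((5 - 1)*5 - 5 - 6*√(((5 - 1)*5)² + (-5)²)))*(-34) = ((4*5)*(4*5 - 5 - 6*√((4*5)² + 25)))*(-34) = (20*(20 - 5 - 6*√(20² + 25)))*(-34) = (20*(20 - 5 - 6*√(400 + 25)))*(-34) = (20*(20 - 5 - 30*√17))*(-34) = (20*(15 - 30*√17))*(-34) = (300 - 600*√17)*(-34) = -10200 + 20400*√17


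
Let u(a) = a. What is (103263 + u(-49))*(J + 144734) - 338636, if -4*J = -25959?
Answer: 31216138993/2 ≈ 1.5608e+10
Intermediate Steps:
J = 25959/4 (J = -¼*(-25959) = 25959/4 ≈ 6489.8)
(103263 + u(-49))*(J + 144734) - 338636 = (103263 - 49)*(25959/4 + 144734) - 338636 = 103214*(604895/4) - 338636 = 31216816265/2 - 338636 = 31216138993/2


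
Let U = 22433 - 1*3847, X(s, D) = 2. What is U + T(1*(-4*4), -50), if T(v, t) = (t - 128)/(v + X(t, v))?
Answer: 130191/7 ≈ 18599.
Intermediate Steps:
T(v, t) = (-128 + t)/(2 + v) (T(v, t) = (t - 128)/(v + 2) = (-128 + t)/(2 + v))
U = 18586 (U = 22433 - 3847 = 18586)
U + T(1*(-4*4), -50) = 18586 + (-128 - 50)/(2 + 1*(-4*4)) = 18586 - 178/(2 + 1*(-16)) = 18586 - 178/(2 - 16) = 18586 - 178/(-14) = 18586 - 1/14*(-178) = 18586 + 89/7 = 130191/7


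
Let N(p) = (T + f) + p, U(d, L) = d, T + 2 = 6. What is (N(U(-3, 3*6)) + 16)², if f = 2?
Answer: 361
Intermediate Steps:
T = 4 (T = -2 + 6 = 4)
N(p) = 6 + p (N(p) = (4 + 2) + p = 6 + p)
(N(U(-3, 3*6)) + 16)² = ((6 - 3) + 16)² = (3 + 16)² = 19² = 361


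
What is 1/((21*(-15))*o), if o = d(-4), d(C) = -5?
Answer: 1/1575 ≈ 0.00063492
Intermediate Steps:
o = -5
1/((21*(-15))*o) = 1/((21*(-15))*(-5)) = 1/(-315*(-5)) = 1/1575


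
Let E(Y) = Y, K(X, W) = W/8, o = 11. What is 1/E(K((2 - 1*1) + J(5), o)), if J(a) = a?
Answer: 8/11 ≈ 0.72727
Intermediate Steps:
K(X, W) = W/8 (K(X, W) = W*(1/8) = W/8)
1/E(K((2 - 1*1) + J(5), o)) = 1/((1/8)*11) = 1/(11/8) = 8/11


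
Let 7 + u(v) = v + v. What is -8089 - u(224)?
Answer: -8530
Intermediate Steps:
u(v) = -7 + 2*v (u(v) = -7 + (v + v) = -7 + 2*v)
-8089 - u(224) = -8089 - (-7 + 2*224) = -8089 - (-7 + 448) = -8089 - 1*441 = -8089 - 441 = -8530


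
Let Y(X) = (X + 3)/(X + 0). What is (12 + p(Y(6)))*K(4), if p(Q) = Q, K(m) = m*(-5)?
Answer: -270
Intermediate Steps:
Y(X) = (3 + X)/X
K(m) = -5*m
(12 + p(Y(6)))*K(4) = (12 + (3 + 6)/6)*(-5*4) = (12 + (1/6)*9)*(-20) = (12 + 3/2)*(-20) = (27/2)*(-20) = -270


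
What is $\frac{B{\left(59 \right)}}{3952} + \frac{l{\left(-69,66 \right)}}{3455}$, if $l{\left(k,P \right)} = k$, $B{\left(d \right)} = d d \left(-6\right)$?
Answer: $- \frac{36216909}{6827080} \approx -5.3049$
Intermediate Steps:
$B{\left(d \right)} = - 6 d^{2}$ ($B{\left(d \right)} = d^{2} \left(-6\right) = - 6 d^{2}$)
$\frac{B{\left(59 \right)}}{3952} + \frac{l{\left(-69,66 \right)}}{3455} = \frac{\left(-6\right) 59^{2}}{3952} - \frac{69}{3455} = \left(-6\right) 3481 \cdot \frac{1}{3952} - \frac{69}{3455} = \left(-20886\right) \frac{1}{3952} - \frac{69}{3455} = - \frac{10443}{1976} - \frac{69}{3455} = - \frac{36216909}{6827080}$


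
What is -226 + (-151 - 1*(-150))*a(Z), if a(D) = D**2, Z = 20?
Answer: -626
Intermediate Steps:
-226 + (-151 - 1*(-150))*a(Z) = -226 + (-151 - 1*(-150))*20**2 = -226 + (-151 + 150)*400 = -226 - 1*400 = -226 - 400 = -626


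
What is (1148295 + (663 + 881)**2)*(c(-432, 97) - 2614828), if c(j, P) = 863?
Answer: -9233128205915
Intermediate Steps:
(1148295 + (663 + 881)**2)*(c(-432, 97) - 2614828) = (1148295 + (663 + 881)**2)*(863 - 2614828) = (1148295 + 1544**2)*(-2613965) = (1148295 + 2383936)*(-2613965) = 3532231*(-2613965) = -9233128205915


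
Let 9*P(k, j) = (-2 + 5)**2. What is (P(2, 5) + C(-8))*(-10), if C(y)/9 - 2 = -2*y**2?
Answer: 11330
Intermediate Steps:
P(k, j) = 1 (P(k, j) = (-2 + 5)**2/9 = (1/9)*3**2 = (1/9)*9 = 1)
C(y) = 18 - 18*y**2 (C(y) = 18 + 9*(-2*y**2) = 18 - 18*y**2)
(P(2, 5) + C(-8))*(-10) = (1 + (18 - 18*(-8)**2))*(-10) = (1 + (18 - 18*64))*(-10) = (1 + (18 - 1152))*(-10) = (1 - 1134)*(-10) = -1133*(-10) = 11330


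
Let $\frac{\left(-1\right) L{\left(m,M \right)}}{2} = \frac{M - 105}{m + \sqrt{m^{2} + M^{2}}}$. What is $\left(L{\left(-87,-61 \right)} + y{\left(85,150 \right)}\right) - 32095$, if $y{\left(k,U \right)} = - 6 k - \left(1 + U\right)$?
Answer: $- \frac{121856192}{3721} + \frac{332 \sqrt{11290}}{3721} \approx -32739.0$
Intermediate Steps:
$L{\left(m,M \right)} = - \frac{2 \left(-105 + M\right)}{m + \sqrt{M^{2} + m^{2}}}$ ($L{\left(m,M \right)} = - 2 \frac{M - 105}{m + \sqrt{m^{2} + M^{2}}} = - 2 \frac{-105 + M}{m + \sqrt{M^{2} + m^{2}}} = - \frac{2 \left(-105 + M\right)}{m + \sqrt{M^{2} + m^{2}}}$)
$y{\left(k,U \right)} = -1 - U - 6 k$
$\left(L{\left(-87,-61 \right)} + y{\left(85,150 \right)}\right) - 32095 = \left(\frac{2 \left(105 - -61\right)}{-87 + \sqrt{\left(-61\right)^{2} + \left(-87\right)^{2}}} - 661\right) - 32095 = \left(\frac{2 \left(105 + 61\right)}{-87 + \sqrt{3721 + 7569}} - 661\right) - 32095 = \left(2 \frac{1}{-87 + \sqrt{11290}} \cdot 166 - 661\right) - 32095 = \left(\frac{332}{-87 + \sqrt{11290}} - 661\right) - 32095 = \left(-661 + \frac{332}{-87 + \sqrt{11290}}\right) - 32095 = -32756 + \frac{332}{-87 + \sqrt{11290}}$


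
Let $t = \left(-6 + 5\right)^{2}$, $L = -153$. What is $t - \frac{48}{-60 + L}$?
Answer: $\frac{87}{71} \approx 1.2254$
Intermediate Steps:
$t = 1$ ($t = \left(-1\right)^{2} = 1$)
$t - \frac{48}{-60 + L} = 1 - \frac{48}{-60 - 153} = 1 - \frac{48}{-213} = 1 - - \frac{16}{71} = 1 + \frac{16}{71} = \frac{87}{71}$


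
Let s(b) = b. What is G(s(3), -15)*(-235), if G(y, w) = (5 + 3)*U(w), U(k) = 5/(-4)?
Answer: 2350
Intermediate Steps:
U(k) = -5/4 (U(k) = 5*(-¼) = -5/4)
G(y, w) = -10 (G(y, w) = (5 + 3)*(-5/4) = 8*(-5/4) = -10)
G(s(3), -15)*(-235) = -10*(-235) = 2350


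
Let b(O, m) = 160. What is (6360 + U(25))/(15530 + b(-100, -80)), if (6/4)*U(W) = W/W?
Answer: 9541/23535 ≈ 0.40540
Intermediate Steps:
U(W) = ⅔ (U(W) = 2*(W/W)/3 = (⅔)*1 = ⅔)
(6360 + U(25))/(15530 + b(-100, -80)) = (6360 + ⅔)/(15530 + 160) = (19082/3)/15690 = (19082/3)*(1/15690) = 9541/23535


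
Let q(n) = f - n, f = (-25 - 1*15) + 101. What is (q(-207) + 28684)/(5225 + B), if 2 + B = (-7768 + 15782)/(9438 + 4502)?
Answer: 18345040/3309847 ≈ 5.5426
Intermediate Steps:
f = 61 (f = (-25 - 15) + 101 = -40 + 101 = 61)
q(n) = 61 - n
B = -9933/6970 (B = -2 + (-7768 + 15782)/(9438 + 4502) = -2 + 8014/13940 = -2 + 8014*(1/13940) = -2 + 4007/6970 = -9933/6970 ≈ -1.4251)
(q(-207) + 28684)/(5225 + B) = ((61 - 1*(-207)) + 28684)/(5225 - 9933/6970) = ((61 + 207) + 28684)/(36408317/6970) = (268 + 28684)*(6970/36408317) = 28952*(6970/36408317) = 18345040/3309847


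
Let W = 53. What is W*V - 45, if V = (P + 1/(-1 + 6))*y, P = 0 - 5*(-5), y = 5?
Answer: 6633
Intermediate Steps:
P = 25 (P = 0 + 25 = 25)
V = 126 (V = (25 + 1/(-1 + 6))*5 = (25 + 1/5)*5 = (25 + ⅕)*5 = (126/5)*5 = 126)
W*V - 45 = 53*126 - 45 = 6678 - 45 = 6633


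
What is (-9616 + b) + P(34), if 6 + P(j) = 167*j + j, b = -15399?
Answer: -19309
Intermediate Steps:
P(j) = -6 + 168*j (P(j) = -6 + (167*j + j) = -6 + 168*j)
(-9616 + b) + P(34) = (-9616 - 15399) + (-6 + 168*34) = -25015 + (-6 + 5712) = -25015 + 5706 = -19309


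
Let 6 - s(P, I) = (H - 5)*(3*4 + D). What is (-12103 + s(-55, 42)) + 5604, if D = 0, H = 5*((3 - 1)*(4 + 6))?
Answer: -7633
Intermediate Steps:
H = 100 (H = 5*(2*10) = 5*20 = 100)
s(P, I) = -1134 (s(P, I) = 6 - (100 - 5)*(3*4 + 0) = 6 - 95*(12 + 0) = 6 - 95*12 = 6 - 1*1140 = 6 - 1140 = -1134)
(-12103 + s(-55, 42)) + 5604 = (-12103 - 1134) + 5604 = -13237 + 5604 = -7633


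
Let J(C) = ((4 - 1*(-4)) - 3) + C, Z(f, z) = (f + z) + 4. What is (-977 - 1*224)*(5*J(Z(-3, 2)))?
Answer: -48040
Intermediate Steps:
Z(f, z) = 4 + f + z
J(C) = 5 + C (J(C) = ((4 + 4) - 3) + C = (8 - 3) + C = 5 + C)
(-977 - 1*224)*(5*J(Z(-3, 2))) = (-977 - 1*224)*(5*(5 + (4 - 3 + 2))) = (-977 - 224)*(5*(5 + 3)) = -6005*8 = -1201*40 = -48040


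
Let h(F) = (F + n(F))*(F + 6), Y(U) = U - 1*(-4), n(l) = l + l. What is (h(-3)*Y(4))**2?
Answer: 46656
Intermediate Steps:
n(l) = 2*l
Y(U) = 4 + U (Y(U) = U + 4 = 4 + U)
h(F) = 3*F*(6 + F) (h(F) = (F + 2*F)*(F + 6) = (3*F)*(6 + F) = 3*F*(6 + F))
(h(-3)*Y(4))**2 = ((3*(-3)*(6 - 3))*(4 + 4))**2 = ((3*(-3)*3)*8)**2 = (-27*8)**2 = (-216)**2 = 46656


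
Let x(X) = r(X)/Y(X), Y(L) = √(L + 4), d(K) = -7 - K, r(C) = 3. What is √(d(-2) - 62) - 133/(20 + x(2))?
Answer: -5320/797 + 133*√6/797 + I*√67 ≈ -6.2663 + 8.1853*I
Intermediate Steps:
Y(L) = √(4 + L)
x(X) = 3/√(4 + X) (x(X) = 3/(√(4 + X)) = 3/√(4 + X))
√(d(-2) - 62) - 133/(20 + x(2)) = √((-7 - 1*(-2)) - 62) - 133/(20 + 3/√(4 + 2)) = √((-7 + 2) - 62) - 133/(20 + 3/√6) = √(-5 - 62) - 133/(20 + 3*(√6/6)) = √(-67) - 133/(20 + √6/2) = I*√67 - 133/(20 + √6/2) = -133/(20 + √6/2) + I*√67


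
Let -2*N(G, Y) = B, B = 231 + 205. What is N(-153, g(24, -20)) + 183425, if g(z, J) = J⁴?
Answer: 183207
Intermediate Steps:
B = 436
N(G, Y) = -218 (N(G, Y) = -½*436 = -218)
N(-153, g(24, -20)) + 183425 = -218 + 183425 = 183207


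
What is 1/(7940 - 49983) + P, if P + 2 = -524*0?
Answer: -84087/42043 ≈ -2.0000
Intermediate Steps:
P = -2 (P = -2 - 524*0 = -2 + 0 = -2)
1/(7940 - 49983) + P = 1/(7940 - 49983) - 2 = 1/(-42043) - 2 = -1/42043 - 2 = -84087/42043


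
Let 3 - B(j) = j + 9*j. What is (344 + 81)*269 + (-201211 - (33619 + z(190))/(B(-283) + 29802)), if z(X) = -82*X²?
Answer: -2832598029/32635 ≈ -86796.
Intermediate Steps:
B(j) = 3 - 10*j (B(j) = 3 - (j + 9*j) = 3 - 10*j)
(344 + 81)*269 + (-201211 - (33619 + z(190))/(B(-283) + 29802)) = (344 + 81)*269 + (-201211 - (33619 - 82*190²)/((3 - 10*(-283)) + 29802)) = 425*269 + (-201211 - (33619 - 82*36100)/((3 + 2830) + 29802)) = 114325 + (-201211 - (33619 - 2960200)/(2833 + 29802)) = 114325 + (-201211 - (-2926581)/32635) = 114325 + (-201211 - 1*(-2926581/32635)) = 114325 + (-201211 + 2926581/32635) = 114325 - 6563594404/32635 = -2832598029/32635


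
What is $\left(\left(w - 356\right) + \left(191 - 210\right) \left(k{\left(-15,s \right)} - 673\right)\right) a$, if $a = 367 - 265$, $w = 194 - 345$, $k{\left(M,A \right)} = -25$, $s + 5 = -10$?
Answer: $1301010$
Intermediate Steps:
$s = -15$ ($s = -5 - 10 = -15$)
$w = -151$ ($w = 194 - 345 = -151$)
$a = 102$ ($a = 367 - 265 = 102$)
$\left(\left(w - 356\right) + \left(191 - 210\right) \left(k{\left(-15,s \right)} - 673\right)\right) a = \left(\left(-151 - 356\right) + \left(191 - 210\right) \left(-25 - 673\right)\right) 102 = \left(-507 - -13262\right) 102 = \left(-507 + 13262\right) 102 = 12755 \cdot 102 = 1301010$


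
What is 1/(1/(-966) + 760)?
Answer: 966/734159 ≈ 0.0013158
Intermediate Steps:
1/(1/(-966) + 760) = 1/(-1/966 + 760) = 1/(734159/966) = 966/734159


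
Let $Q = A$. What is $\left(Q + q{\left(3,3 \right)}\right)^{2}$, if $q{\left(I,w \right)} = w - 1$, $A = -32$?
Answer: $900$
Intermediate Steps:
$Q = -32$
$q{\left(I,w \right)} = -1 + w$ ($q{\left(I,w \right)} = w + \left(-2 + 1\right) = w - 1 = -1 + w$)
$\left(Q + q{\left(3,3 \right)}\right)^{2} = \left(-32 + \left(-1 + 3\right)\right)^{2} = \left(-32 + 2\right)^{2} = \left(-30\right)^{2} = 900$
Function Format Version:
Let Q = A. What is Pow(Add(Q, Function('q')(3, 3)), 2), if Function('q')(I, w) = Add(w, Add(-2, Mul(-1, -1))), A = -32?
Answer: 900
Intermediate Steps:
Q = -32
Function('q')(I, w) = Add(-1, w) (Function('q')(I, w) = Add(w, Add(-2, 1)) = Add(w, -1) = Add(-1, w))
Pow(Add(Q, Function('q')(3, 3)), 2) = Pow(Add(-32, Add(-1, 3)), 2) = Pow(Add(-32, 2), 2) = Pow(-30, 2) = 900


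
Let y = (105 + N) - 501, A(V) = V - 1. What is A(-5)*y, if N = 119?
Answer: 1662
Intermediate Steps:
A(V) = -1 + V
y = -277 (y = (105 + 119) - 501 = 224 - 501 = -277)
A(-5)*y = (-1 - 5)*(-277) = -6*(-277) = 1662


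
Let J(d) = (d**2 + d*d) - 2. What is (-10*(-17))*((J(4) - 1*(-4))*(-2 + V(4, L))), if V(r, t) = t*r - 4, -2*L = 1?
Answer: -46240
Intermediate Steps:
L = -1/2 (L = -1/2*1 = -1/2 ≈ -0.50000)
V(r, t) = -4 + r*t (V(r, t) = r*t - 4 = -4 + r*t)
J(d) = -2 + 2*d**2 (J(d) = (d**2 + d**2) - 2 = 2*d**2 - 2 = -2 + 2*d**2)
(-10*(-17))*((J(4) - 1*(-4))*(-2 + V(4, L))) = (-10*(-17))*(((-2 + 2*4**2) - 1*(-4))*(-2 + (-4 + 4*(-1/2)))) = 170*(((-2 + 2*16) + 4)*(-2 + (-4 - 2))) = 170*(((-2 + 32) + 4)*(-2 - 6)) = 170*((30 + 4)*(-8)) = 170*(34*(-8)) = 170*(-272) = -46240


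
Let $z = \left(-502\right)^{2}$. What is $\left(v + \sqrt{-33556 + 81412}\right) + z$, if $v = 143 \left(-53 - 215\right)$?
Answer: $213680 + 4 \sqrt{2991} \approx 2.139 \cdot 10^{5}$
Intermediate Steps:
$z = 252004$
$v = -38324$ ($v = 143 \left(-268\right) = -38324$)
$\left(v + \sqrt{-33556 + 81412}\right) + z = \left(-38324 + \sqrt{-33556 + 81412}\right) + 252004 = \left(-38324 + \sqrt{47856}\right) + 252004 = \left(-38324 + 4 \sqrt{2991}\right) + 252004 = 213680 + 4 \sqrt{2991}$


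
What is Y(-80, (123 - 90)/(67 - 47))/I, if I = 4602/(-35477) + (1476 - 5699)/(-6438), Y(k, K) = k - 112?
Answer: -3373305984/9245515 ≈ -364.86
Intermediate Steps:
Y(k, K) = -112 + k
I = 9245515/17569302 (I = 4602*(-1/35477) - 4223*(-1/6438) = -354/2729 + 4223/6438 = 9245515/17569302 ≈ 0.52623)
Y(-80, (123 - 90)/(67 - 47))/I = (-112 - 80)/(9245515/17569302) = -192*17569302/9245515 = -3373305984/9245515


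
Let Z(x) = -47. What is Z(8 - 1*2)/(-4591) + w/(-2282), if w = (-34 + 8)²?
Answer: -1498131/5238331 ≈ -0.28599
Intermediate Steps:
w = 676 (w = (-26)² = 676)
Z(8 - 1*2)/(-4591) + w/(-2282) = -47/(-4591) + 676/(-2282) = -47*(-1/4591) + 676*(-1/2282) = 47/4591 - 338/1141 = -1498131/5238331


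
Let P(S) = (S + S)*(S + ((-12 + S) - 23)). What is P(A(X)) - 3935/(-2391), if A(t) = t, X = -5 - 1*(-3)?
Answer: 376931/2391 ≈ 157.65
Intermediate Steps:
X = -2 (X = -5 + 3 = -2)
P(S) = 2*S*(-35 + 2*S) (P(S) = (2*S)*(S + (-35 + S)) = (2*S)*(-35 + 2*S) = 2*S*(-35 + 2*S))
P(A(X)) - 3935/(-2391) = 2*(-2)*(-35 + 2*(-2)) - 3935/(-2391) = 2*(-2)*(-35 - 4) - 3935*(-1/2391) = 2*(-2)*(-39) + 3935/2391 = 156 + 3935/2391 = 376931/2391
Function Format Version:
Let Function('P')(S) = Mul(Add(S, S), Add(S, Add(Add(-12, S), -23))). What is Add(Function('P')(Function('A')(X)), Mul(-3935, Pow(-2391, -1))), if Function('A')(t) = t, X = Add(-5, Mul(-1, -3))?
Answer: Rational(376931, 2391) ≈ 157.65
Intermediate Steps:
X = -2 (X = Add(-5, 3) = -2)
Function('P')(S) = Mul(2, S, Add(-35, Mul(2, S))) (Function('P')(S) = Mul(Mul(2, S), Add(S, Add(-35, S))) = Mul(Mul(2, S), Add(-35, Mul(2, S))) = Mul(2, S, Add(-35, Mul(2, S))))
Add(Function('P')(Function('A')(X)), Mul(-3935, Pow(-2391, -1))) = Add(Mul(2, -2, Add(-35, Mul(2, -2))), Mul(-3935, Pow(-2391, -1))) = Add(Mul(2, -2, Add(-35, -4)), Mul(-3935, Rational(-1, 2391))) = Add(Mul(2, -2, -39), Rational(3935, 2391)) = Add(156, Rational(3935, 2391)) = Rational(376931, 2391)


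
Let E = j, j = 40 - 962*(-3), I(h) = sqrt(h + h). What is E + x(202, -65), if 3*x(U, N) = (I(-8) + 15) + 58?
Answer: 8851/3 + 4*I/3 ≈ 2950.3 + 1.3333*I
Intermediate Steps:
I(h) = sqrt(2)*sqrt(h) (I(h) = sqrt(2*h) = sqrt(2)*sqrt(h))
x(U, N) = 73/3 + 4*I/3 (x(U, N) = ((sqrt(2)*sqrt(-8) + 15) + 58)/3 = ((sqrt(2)*(2*I*sqrt(2)) + 15) + 58)/3 = ((4*I + 15) + 58)/3 = ((15 + 4*I) + 58)/3 = (73 + 4*I)/3 = 73/3 + 4*I/3)
j = 2926 (j = 40 - 74*(-39) = 40 + 2886 = 2926)
E = 2926
E + x(202, -65) = 2926 + (73/3 + 4*I/3) = 8851/3 + 4*I/3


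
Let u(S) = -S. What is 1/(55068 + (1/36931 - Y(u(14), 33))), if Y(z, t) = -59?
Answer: 36931/2035895238 ≈ 1.8140e-5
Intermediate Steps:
1/(55068 + (1/36931 - Y(u(14), 33))) = 1/(55068 + (1/36931 - 1*(-59))) = 1/(55068 + (1/36931 + 59)) = 1/(55068 + 2178930/36931) = 1/(2035895238/36931) = 36931/2035895238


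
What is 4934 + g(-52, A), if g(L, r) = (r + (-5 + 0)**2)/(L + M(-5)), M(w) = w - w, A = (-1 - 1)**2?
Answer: 256539/52 ≈ 4933.4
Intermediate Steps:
A = 4 (A = (-2)**2 = 4)
M(w) = 0
g(L, r) = (25 + r)/L (g(L, r) = (r + (-5 + 0)**2)/(L + 0) = (r + (-5)**2)/L = (r + 25)/L = (25 + r)/L)
4934 + g(-52, A) = 4934 + (25 + 4)/(-52) = 4934 - 1/52*29 = 4934 - 29/52 = 256539/52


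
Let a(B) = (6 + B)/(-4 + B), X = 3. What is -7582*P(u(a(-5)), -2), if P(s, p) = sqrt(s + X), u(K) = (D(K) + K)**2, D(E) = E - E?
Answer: -15164*sqrt(61)/9 ≈ -13159.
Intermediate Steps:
a(B) = (6 + B)/(-4 + B)
D(E) = 0
u(K) = K**2 (u(K) = (0 + K)**2 = K**2)
P(s, p) = sqrt(3 + s) (P(s, p) = sqrt(s + 3) = sqrt(3 + s))
-7582*P(u(a(-5)), -2) = -7582*sqrt(3 + ((6 - 5)/(-4 - 5))**2) = -7582*sqrt(3 + (1/(-9))**2) = -7582*sqrt(3 + (-1/9*1)**2) = -7582*sqrt(3 + (-1/9)**2) = -7582*sqrt(3 + 1/81) = -15164*sqrt(61)/9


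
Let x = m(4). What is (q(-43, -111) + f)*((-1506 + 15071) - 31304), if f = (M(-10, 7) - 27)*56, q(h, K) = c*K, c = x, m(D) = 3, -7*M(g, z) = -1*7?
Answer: 31735071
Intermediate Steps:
M(g, z) = 1 (M(g, z) = -(-1)*7/7 = -⅐*(-7) = 1)
x = 3
c = 3
q(h, K) = 3*K
f = -1456 (f = (1 - 27)*56 = -26*56 = -1456)
(q(-43, -111) + f)*((-1506 + 15071) - 31304) = (3*(-111) - 1456)*((-1506 + 15071) - 31304) = (-333 - 1456)*(13565 - 31304) = -1789*(-17739) = 31735071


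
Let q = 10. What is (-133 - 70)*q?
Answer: -2030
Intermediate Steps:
(-133 - 70)*q = (-133 - 70)*10 = -203*10 = -2030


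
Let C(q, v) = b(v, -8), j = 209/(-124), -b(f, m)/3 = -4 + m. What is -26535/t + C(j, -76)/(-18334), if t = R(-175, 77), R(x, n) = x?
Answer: 48648639/320845 ≈ 151.63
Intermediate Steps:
b(f, m) = 12 - 3*m (b(f, m) = -3*(-4 + m) = 12 - 3*m)
t = -175
j = -209/124 (j = 209*(-1/124) = -209/124 ≈ -1.6855)
C(q, v) = 36 (C(q, v) = 12 - 3*(-8) = 12 + 24 = 36)
-26535/t + C(j, -76)/(-18334) = -26535/(-175) + 36/(-18334) = -26535*(-1/175) + 36*(-1/18334) = 5307/35 - 18/9167 = 48648639/320845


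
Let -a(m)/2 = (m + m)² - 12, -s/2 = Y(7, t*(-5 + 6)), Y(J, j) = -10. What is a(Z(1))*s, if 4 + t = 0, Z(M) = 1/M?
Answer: 320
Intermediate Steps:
t = -4 (t = -4 + 0 = -4)
s = 20 (s = -2*(-10) = 20)
a(m) = 24 - 8*m² (a(m) = -2*((m + m)² - 12) = -2*((2*m)² - 12) = -2*(4*m² - 12) = -2*(-12 + 4*m²) = 24 - 8*m²)
a(Z(1))*s = (24 - 8*(1/1)²)*20 = (24 - 8*1²)*20 = (24 - 8*1)*20 = (24 - 8)*20 = 16*20 = 320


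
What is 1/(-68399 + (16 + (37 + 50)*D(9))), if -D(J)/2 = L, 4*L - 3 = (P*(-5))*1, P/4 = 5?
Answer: -2/128327 ≈ -1.5585e-5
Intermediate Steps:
P = 20 (P = 4*5 = 20)
L = -97/4 (L = ¾ + ((20*(-5))*1)/4 = ¾ + (-100*1)/4 = ¾ + (¼)*(-100) = ¾ - 25 = -97/4 ≈ -24.250)
D(J) = 97/2 (D(J) = -2*(-97/4) = 97/2)
1/(-68399 + (16 + (37 + 50)*D(9))) = 1/(-68399 + (16 + (37 + 50)*(97/2))) = 1/(-68399 + (16 + 87*(97/2))) = 1/(-68399 + (16 + 8439/2)) = 1/(-68399 + 8471/2) = 1/(-128327/2) = -2/128327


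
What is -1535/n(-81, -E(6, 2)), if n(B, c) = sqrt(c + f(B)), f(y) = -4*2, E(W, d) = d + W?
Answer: 1535*I/4 ≈ 383.75*I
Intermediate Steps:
E(W, d) = W + d
f(y) = -8
n(B, c) = sqrt(-8 + c) (n(B, c) = sqrt(c - 8) = sqrt(-8 + c))
-1535/n(-81, -E(6, 2)) = -1535/sqrt(-8 - (6 + 2)) = -1535/sqrt(-8 - 1*8) = -1535/sqrt(-8 - 8) = -1535*(-I/4) = -(-1535)*I/4 = 1535*I/4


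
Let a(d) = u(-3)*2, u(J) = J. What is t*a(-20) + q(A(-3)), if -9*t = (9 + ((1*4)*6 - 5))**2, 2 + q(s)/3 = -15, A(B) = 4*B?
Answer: 1415/3 ≈ 471.67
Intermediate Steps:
q(s) = -51 (q(s) = -6 + 3*(-15) = -6 - 45 = -51)
t = -784/9 (t = -(9 + ((1*4)*6 - 5))**2/9 = -(9 + (4*6 - 5))**2/9 = -(9 + (24 - 5))**2/9 = -(9 + 19)**2/9 = -1/9*28**2 = -1/9*784 = -784/9 ≈ -87.111)
a(d) = -6 (a(d) = -3*2 = -6)
t*a(-20) + q(A(-3)) = -784/9*(-6) - 51 = 1568/3 - 51 = 1415/3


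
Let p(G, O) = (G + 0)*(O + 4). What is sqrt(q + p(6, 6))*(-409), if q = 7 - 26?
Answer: -409*sqrt(41) ≈ -2618.9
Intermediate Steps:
p(G, O) = G*(4 + O)
q = -19
sqrt(q + p(6, 6))*(-409) = sqrt(-19 + 6*(4 + 6))*(-409) = sqrt(-19 + 6*10)*(-409) = sqrt(-19 + 60)*(-409) = sqrt(41)*(-409) = -409*sqrt(41)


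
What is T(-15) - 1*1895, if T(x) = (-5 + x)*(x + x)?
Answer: -1295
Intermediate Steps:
T(x) = 2*x*(-5 + x) (T(x) = (-5 + x)*(2*x) = 2*x*(-5 + x))
T(-15) - 1*1895 = 2*(-15)*(-5 - 15) - 1*1895 = 2*(-15)*(-20) - 1895 = 600 - 1895 = -1295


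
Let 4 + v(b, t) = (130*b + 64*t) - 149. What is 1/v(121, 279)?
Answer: 1/33433 ≈ 2.9911e-5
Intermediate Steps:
v(b, t) = -153 + 64*t + 130*b (v(b, t) = -4 + ((130*b + 64*t) - 149) = -4 + ((64*t + 130*b) - 149) = -4 + (-149 + 64*t + 130*b) = -153 + 64*t + 130*b)
1/v(121, 279) = 1/(-153 + 64*279 + 130*121) = 1/(-153 + 17856 + 15730) = 1/33433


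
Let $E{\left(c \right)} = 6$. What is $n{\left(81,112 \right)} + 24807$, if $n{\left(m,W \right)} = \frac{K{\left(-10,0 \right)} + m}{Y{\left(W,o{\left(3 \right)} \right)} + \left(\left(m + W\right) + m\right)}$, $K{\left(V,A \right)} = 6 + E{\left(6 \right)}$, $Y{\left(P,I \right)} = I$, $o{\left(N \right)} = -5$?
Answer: $\frac{6673176}{269} \approx 24807.0$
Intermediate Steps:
$K{\left(V,A \right)} = 12$ ($K{\left(V,A \right)} = 6 + 6 = 12$)
$n{\left(m,W \right)} = \frac{12 + m}{-5 + W + 2 m}$ ($n{\left(m,W \right)} = \frac{12 + m}{-5 + \left(\left(m + W\right) + m\right)} = \frac{12 + m}{-5 + \left(\left(W + m\right) + m\right)} = \frac{12 + m}{-5 + \left(W + 2 m\right)} = \frac{12 + m}{-5 + W + 2 m}$)
$n{\left(81,112 \right)} + 24807 = \frac{12 + 81}{-5 + 112 + 2 \cdot 81} + 24807 = \frac{1}{-5 + 112 + 162} \cdot 93 + 24807 = \frac{1}{269} \cdot 93 + 24807 = \frac{93}{269} + 24807 = \frac{6673176}{269}$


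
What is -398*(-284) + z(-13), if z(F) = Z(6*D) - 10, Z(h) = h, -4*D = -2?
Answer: 113025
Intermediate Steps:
D = 1/2 (D = -1/4*(-2) = 1/2 ≈ 0.50000)
z(F) = -7 (z(F) = 6*(1/2) - 10 = 3 - 10 = -7)
-398*(-284) + z(-13) = -398*(-284) - 7 = 113032 - 7 = 113025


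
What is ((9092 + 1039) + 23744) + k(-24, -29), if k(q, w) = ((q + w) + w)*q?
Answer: 35843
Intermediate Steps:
k(q, w) = q*(q + 2*w) (k(q, w) = (q + 2*w)*q = q*(q + 2*w))
((9092 + 1039) + 23744) + k(-24, -29) = ((9092 + 1039) + 23744) - 24*(-24 + 2*(-29)) = (10131 + 23744) - 24*(-24 - 58) = 33875 - 24*(-82) = 33875 + 1968 = 35843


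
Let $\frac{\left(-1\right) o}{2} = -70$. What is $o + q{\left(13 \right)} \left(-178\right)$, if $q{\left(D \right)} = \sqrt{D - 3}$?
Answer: $140 - 178 \sqrt{10} \approx -422.89$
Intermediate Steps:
$o = 140$ ($o = \left(-2\right) \left(-70\right) = 140$)
$q{\left(D \right)} = \sqrt{-3 + D}$
$o + q{\left(13 \right)} \left(-178\right) = 140 + \sqrt{-3 + 13} \left(-178\right) = 140 + \sqrt{10} \left(-178\right) = 140 - 178 \sqrt{10}$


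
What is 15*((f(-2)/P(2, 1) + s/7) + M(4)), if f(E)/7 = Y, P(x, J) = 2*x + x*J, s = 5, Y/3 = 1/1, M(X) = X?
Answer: 1725/14 ≈ 123.21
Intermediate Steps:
Y = 3 (Y = 3/1 = 3*1 = 3)
P(x, J) = 2*x + J*x
f(E) = 21 (f(E) = 7*3 = 21)
15*((f(-2)/P(2, 1) + s/7) + M(4)) = 15*((21/((2*(2 + 1))) + 5/7) + 4) = 15*((21/((2*3)) + 5*(⅐)) + 4) = 15*((21/6 + 5/7) + 4) = 15*((21*(⅙) + 5/7) + 4) = 15*((7/2 + 5/7) + 4) = 15*(59/14 + 4) = 15*(115/14) = 1725/14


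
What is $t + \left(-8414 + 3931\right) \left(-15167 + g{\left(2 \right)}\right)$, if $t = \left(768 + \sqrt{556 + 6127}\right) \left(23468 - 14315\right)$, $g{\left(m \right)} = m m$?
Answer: $75005233 + 9153 \sqrt{6683} \approx 7.5753 \cdot 10^{7}$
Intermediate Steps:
$g{\left(m \right)} = m^{2}$
$t = 7029504 + 9153 \sqrt{6683}$ ($t = \left(768 + \sqrt{6683}\right) 9153 = 7029504 + 9153 \sqrt{6683} \approx 7.7778 \cdot 10^{6}$)
$t + \left(-8414 + 3931\right) \left(-15167 + g{\left(2 \right)}\right) = \left(7029504 + 9153 \sqrt{6683}\right) + \left(-8414 + 3931\right) \left(-15167 + 2^{2}\right) = \left(7029504 + 9153 \sqrt{6683}\right) - 4483 \left(-15167 + 4\right) = \left(7029504 + 9153 \sqrt{6683}\right) - -67975729 = \left(7029504 + 9153 \sqrt{6683}\right) + 67975729 = 75005233 + 9153 \sqrt{6683}$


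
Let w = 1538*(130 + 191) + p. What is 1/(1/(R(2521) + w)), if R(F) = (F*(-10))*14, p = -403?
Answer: 140355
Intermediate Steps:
R(F) = -140*F (R(F) = -10*F*14 = -140*F)
w = 493295 (w = 1538*(130 + 191) - 403 = 1538*321 - 403 = 493698 - 403 = 493295)
1/(1/(R(2521) + w)) = 1/(1/(-140*2521 + 493295)) = 1/(1/(-352940 + 493295)) = 1/(1/140355) = 140355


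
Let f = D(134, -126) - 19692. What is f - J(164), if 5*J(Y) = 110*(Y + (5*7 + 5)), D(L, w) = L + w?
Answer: -24172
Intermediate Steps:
f = -19684 (f = (134 - 126) - 19692 = 8 - 19692 = -19684)
J(Y) = 880 + 22*Y (J(Y) = (110*(Y + (5*7 + 5)))/5 = (110*(Y + (35 + 5)))/5 = (110*(Y + 40))/5 = (110*(40 + Y))/5 = (4400 + 110*Y)/5 = 880 + 22*Y)
f - J(164) = -19684 - (880 + 22*164) = -19684 - (880 + 3608) = -19684 - 1*4488 = -19684 - 4488 = -24172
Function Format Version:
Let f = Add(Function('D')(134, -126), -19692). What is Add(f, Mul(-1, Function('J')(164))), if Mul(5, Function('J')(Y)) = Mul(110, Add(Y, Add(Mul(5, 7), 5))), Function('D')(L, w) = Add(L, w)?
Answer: -24172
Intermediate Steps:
f = -19684 (f = Add(Add(134, -126), -19692) = Add(8, -19692) = -19684)
Function('J')(Y) = Add(880, Mul(22, Y)) (Function('J')(Y) = Mul(Rational(1, 5), Mul(110, Add(Y, Add(Mul(5, 7), 5)))) = Mul(Rational(1, 5), Mul(110, Add(Y, Add(35, 5)))) = Mul(Rational(1, 5), Mul(110, Add(Y, 40))) = Mul(Rational(1, 5), Mul(110, Add(40, Y))) = Mul(Rational(1, 5), Add(4400, Mul(110, Y))) = Add(880, Mul(22, Y)))
Add(f, Mul(-1, Function('J')(164))) = Add(-19684, Mul(-1, Add(880, Mul(22, 164)))) = Add(-19684, Mul(-1, Add(880, 3608))) = Add(-19684, Mul(-1, 4488)) = Add(-19684, -4488) = -24172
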